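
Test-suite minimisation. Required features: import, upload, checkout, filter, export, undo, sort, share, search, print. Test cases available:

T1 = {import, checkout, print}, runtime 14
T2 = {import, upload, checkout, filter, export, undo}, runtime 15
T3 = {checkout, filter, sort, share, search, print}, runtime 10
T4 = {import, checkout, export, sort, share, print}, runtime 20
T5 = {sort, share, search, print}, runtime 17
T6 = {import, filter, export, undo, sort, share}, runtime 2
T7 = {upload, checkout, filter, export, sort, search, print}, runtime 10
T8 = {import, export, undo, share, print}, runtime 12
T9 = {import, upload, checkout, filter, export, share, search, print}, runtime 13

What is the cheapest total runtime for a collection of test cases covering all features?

12

T6, T7 cover every feature at runtime 2 + 10 = 12.
Any cover uses at least 2 test cases; among all covering selections none totals below 12.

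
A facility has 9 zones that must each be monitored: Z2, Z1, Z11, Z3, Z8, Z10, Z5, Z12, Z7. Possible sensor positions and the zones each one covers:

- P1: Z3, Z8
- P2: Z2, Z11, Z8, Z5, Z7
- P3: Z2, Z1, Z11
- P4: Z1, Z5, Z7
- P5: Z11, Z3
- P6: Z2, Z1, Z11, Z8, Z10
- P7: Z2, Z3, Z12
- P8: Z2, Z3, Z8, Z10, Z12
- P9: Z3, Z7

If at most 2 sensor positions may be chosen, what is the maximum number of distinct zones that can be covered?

Choosing P2, P8 covers {Z2, Z11, Z3, Z8, Z10, Z5, Z12, Z7} — 8 zones.
No choice of 2 sensor positions does better; here Z1 is left uncovered.

8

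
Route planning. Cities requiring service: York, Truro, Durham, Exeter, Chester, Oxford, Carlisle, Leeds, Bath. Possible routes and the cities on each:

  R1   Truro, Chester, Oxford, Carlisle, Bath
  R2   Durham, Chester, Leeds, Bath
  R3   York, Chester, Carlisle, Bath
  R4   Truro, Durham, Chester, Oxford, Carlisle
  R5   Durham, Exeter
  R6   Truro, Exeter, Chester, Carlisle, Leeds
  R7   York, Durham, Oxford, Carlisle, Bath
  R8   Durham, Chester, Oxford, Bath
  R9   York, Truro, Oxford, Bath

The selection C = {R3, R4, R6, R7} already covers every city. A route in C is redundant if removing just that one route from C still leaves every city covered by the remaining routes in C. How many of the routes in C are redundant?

Drop R3: the rest still cover every city — redundant.
Drop R4: the rest still cover every city — redundant.
Drop R6: Exeter, Leeds uncovered — not redundant.
Drop R7: the rest still cover every city — redundant.
3 redundant: R3, R4, R7.

3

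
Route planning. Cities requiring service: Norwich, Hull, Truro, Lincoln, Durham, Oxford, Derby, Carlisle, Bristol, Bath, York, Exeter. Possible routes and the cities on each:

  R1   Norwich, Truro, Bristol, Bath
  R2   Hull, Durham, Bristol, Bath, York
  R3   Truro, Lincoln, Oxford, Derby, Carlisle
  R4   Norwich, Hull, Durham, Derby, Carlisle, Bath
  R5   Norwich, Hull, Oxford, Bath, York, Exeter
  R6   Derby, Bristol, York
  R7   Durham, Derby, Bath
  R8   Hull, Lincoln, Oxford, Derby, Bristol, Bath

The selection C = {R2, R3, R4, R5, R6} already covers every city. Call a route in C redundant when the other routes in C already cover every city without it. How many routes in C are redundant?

3

Drop R2: the rest still cover every city — redundant.
Drop R3: Truro, Lincoln uncovered — not redundant.
Drop R4: the rest still cover every city — redundant.
Drop R5: Exeter uncovered — not redundant.
Drop R6: the rest still cover every city — redundant.
3 redundant: R2, R4, R6.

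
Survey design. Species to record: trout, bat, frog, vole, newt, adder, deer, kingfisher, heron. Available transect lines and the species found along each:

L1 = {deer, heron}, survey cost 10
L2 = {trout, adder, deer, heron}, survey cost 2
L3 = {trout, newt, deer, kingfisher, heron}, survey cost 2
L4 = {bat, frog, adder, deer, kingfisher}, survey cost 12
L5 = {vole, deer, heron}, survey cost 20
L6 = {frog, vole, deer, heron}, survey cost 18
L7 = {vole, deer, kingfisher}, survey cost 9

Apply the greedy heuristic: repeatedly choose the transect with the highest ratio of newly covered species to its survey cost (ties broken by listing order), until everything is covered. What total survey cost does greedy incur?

25

Pick 1: L3 adds 5 new (trout, newt, deer, kingfisher, heron) at survey cost 2 (ratio 5/2).
Pick 2: L2 adds 1 new (adder) at survey cost 2 (ratio 1/2).
Pick 3: L4 adds 2 new (bat, frog) at survey cost 12 (ratio 2/12).
Pick 4: L7 adds 1 new (vole) at survey cost 9 (ratio 1/9).
Greedy total survey cost: 2 + 2 + 12 + 9 = 25. (The true optimum is 23, so greedy overshoots here.)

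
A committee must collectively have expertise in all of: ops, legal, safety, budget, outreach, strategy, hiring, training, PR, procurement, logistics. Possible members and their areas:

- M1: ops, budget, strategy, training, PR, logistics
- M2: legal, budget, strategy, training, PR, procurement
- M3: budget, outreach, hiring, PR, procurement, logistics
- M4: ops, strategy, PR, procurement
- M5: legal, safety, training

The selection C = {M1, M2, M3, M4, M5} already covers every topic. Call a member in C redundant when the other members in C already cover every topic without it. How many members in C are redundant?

3

Drop M1: the rest still cover every topic — redundant.
Drop M2: the rest still cover every topic — redundant.
Drop M3: outreach, hiring uncovered — not redundant.
Drop M4: the rest still cover every topic — redundant.
Drop M5: safety uncovered — not redundant.
3 redundant: M1, M2, M4.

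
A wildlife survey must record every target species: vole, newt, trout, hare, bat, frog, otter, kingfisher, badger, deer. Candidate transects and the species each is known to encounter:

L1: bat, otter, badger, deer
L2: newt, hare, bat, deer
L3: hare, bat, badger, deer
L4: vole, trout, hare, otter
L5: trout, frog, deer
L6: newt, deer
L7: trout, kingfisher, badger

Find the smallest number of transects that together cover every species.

4

L2, L4, L5, L7 together cover {vole, newt, trout, hare, bat, frog, otter, kingfisher, badger, deer} — every species.
No 3 of the 7 transects cover everything (all 35 triples fall short), so 4 is minimum.
Greedy (largest uncovered first) would take L1, L4, L2, L5, L7 — 5 transects — but 4 suffice.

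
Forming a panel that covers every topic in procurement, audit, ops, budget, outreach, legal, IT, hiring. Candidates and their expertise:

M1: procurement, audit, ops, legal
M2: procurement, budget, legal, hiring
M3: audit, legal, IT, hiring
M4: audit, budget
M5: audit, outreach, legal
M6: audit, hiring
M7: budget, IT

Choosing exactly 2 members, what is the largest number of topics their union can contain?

6

Choosing M1, M2 covers {procurement, audit, ops, budget, legal, hiring} — 6 topics.
No choice of 2 members does better; here outreach, IT are left uncovered.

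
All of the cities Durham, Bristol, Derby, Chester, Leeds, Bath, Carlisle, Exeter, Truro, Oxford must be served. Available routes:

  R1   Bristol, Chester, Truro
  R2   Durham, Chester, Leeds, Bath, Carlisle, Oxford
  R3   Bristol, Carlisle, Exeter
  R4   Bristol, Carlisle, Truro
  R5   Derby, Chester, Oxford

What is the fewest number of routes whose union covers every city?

R1, R2, R3, R5 together cover {Durham, Bristol, Derby, Chester, Leeds, Bath, Carlisle, Exeter, Truro, Oxford} — every city.
No 3 of the 5 routes cover everything (all 10 triples fall short), so 4 is minimum.

4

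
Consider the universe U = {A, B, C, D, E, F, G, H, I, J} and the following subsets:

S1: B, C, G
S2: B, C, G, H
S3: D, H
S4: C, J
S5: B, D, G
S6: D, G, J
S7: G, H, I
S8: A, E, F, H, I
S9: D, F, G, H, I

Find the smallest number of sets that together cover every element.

S1, S6, S8 together cover {A, B, C, D, E, F, G, H, I, J} — every element.
No 2 of the 9 sets cover everything (all 36 pairs fall short), so 3 is minimum.

3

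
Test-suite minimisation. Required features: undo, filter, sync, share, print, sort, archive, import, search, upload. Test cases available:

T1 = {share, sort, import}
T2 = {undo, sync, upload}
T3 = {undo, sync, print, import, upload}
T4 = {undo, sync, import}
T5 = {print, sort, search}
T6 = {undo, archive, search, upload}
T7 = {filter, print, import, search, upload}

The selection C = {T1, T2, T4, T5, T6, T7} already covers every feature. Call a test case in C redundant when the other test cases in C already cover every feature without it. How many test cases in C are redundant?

Drop T1: share uncovered — not redundant.
Drop T2: the rest still cover every feature — redundant.
Drop T4: the rest still cover every feature — redundant.
Drop T5: the rest still cover every feature — redundant.
Drop T6: archive uncovered — not redundant.
Drop T7: filter uncovered — not redundant.
3 redundant: T2, T4, T5.

3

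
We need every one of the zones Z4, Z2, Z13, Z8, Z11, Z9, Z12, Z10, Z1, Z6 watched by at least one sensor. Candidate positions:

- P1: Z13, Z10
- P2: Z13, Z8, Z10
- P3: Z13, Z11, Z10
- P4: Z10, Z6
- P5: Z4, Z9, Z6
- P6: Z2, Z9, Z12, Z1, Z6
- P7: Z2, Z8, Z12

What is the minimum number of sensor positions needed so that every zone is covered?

P2, P3, P5, P6 together cover {Z4, Z2, Z13, Z8, Z11, Z9, Z12, Z10, Z1, Z6} — every zone.
No 3 of the 7 sensor positions cover everything (all 35 triples fall short), so 4 is minimum.

4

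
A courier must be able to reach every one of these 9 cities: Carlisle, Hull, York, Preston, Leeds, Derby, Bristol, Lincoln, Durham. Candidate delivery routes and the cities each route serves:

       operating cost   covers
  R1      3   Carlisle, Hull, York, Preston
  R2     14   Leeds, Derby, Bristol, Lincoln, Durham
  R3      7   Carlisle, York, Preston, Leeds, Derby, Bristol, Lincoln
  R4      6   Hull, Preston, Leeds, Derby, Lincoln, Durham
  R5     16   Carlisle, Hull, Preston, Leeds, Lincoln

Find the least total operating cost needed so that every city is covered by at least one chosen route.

R3, R4 cover every city at operating cost 7 + 6 = 13.
Any cover uses at least 2 routes; among all covering selections none totals below 13.

13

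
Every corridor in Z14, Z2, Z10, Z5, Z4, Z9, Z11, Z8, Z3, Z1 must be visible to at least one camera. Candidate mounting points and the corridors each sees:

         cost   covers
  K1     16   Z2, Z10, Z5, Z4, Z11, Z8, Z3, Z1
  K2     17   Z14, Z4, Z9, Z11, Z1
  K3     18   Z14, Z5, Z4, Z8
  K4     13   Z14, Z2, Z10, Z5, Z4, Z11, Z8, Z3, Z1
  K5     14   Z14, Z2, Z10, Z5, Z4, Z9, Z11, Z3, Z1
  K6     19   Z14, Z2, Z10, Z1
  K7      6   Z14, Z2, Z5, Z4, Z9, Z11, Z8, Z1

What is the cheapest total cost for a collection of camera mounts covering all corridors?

K4, K7 cover every corridor at cost 13 + 6 = 19.
Any cover uses at least 2 camera mounts; among all covering selections none totals below 19.

19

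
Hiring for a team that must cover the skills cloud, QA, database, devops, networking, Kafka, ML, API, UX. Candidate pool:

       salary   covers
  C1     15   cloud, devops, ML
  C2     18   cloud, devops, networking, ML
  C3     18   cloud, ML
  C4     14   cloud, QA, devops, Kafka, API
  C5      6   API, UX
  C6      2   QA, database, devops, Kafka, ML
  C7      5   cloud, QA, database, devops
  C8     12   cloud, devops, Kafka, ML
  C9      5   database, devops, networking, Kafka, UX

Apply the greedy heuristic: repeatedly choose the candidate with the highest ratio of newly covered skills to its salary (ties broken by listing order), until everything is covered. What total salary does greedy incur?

18

Pick 1: C6 adds 5 new (QA, database, devops, Kafka, ML) at salary 2 (ratio 5/2).
Pick 2: C9 adds 2 new (networking, UX) at salary 5 (ratio 2/5).
Pick 3: C7 adds 1 new (cloud) at salary 5 (ratio 1/5).
Pick 4: C5 adds 1 new (API) at salary 6 (ratio 1/6).
Greedy total salary: 2 + 5 + 5 + 6 = 18.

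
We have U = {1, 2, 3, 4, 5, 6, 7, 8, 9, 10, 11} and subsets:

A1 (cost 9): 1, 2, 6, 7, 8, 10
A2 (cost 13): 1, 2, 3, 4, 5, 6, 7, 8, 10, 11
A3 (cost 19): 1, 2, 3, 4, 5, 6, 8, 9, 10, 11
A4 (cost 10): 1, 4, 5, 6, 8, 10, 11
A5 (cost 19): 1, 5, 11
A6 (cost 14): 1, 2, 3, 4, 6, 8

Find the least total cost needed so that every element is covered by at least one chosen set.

A1, A3 cover every element at cost 9 + 19 = 28.
Any cover uses at least 2 sets; among all covering selections none totals below 28.
Greedy by coverage-per-cost would pick A2, A3 for 32 — worse than the optimum 28.

28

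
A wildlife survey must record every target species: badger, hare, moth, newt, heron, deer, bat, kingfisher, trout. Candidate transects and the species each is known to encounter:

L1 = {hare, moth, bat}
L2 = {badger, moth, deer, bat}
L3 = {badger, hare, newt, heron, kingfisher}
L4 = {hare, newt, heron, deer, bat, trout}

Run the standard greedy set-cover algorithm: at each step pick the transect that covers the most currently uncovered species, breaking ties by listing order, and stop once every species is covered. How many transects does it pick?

3

Pick 1: L4 covers 6 new species (hare, newt, heron, deer, bat, trout).
Pick 2: L2 covers 2 new species (badger, moth).
Pick 3: L3 covers 1 new species (kingfisher).
Greedy uses 3 transects.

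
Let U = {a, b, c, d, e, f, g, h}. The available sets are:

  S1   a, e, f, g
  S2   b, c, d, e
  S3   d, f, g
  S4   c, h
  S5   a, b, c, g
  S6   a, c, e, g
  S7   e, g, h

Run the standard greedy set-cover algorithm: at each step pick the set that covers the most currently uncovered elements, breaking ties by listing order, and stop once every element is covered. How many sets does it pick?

Pick 1: S1 covers 4 new elements (a, e, f, g).
Pick 2: S2 covers 3 new elements (b, c, d).
Pick 3: S4 covers 1 new elements (h).
Greedy uses 3 sets.

3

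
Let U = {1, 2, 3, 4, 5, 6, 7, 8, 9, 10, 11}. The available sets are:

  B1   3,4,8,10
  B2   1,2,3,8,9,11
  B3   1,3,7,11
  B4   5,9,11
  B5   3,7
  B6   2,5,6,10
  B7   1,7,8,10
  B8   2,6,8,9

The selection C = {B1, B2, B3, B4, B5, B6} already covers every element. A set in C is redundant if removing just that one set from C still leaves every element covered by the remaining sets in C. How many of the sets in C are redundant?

4

Drop B1: 4 uncovered — not redundant.
Drop B2: the rest still cover every element — redundant.
Drop B3: the rest still cover every element — redundant.
Drop B4: the rest still cover every element — redundant.
Drop B5: the rest still cover every element — redundant.
Drop B6: 6 uncovered — not redundant.
4 redundant: B2, B3, B4, B5.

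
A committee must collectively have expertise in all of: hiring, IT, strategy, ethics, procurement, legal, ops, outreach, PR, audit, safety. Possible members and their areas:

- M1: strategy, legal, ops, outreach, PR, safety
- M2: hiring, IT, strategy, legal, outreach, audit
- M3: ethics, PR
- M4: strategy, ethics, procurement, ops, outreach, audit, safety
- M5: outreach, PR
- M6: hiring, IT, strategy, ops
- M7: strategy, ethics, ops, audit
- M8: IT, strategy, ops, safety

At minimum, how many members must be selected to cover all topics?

M1, M2, M4 together cover {hiring, IT, strategy, ethics, procurement, legal, ops, outreach, PR, audit, safety} — every topic.
No 2 of the 8 members cover everything (all 28 pairs fall short), so 3 is minimum.

3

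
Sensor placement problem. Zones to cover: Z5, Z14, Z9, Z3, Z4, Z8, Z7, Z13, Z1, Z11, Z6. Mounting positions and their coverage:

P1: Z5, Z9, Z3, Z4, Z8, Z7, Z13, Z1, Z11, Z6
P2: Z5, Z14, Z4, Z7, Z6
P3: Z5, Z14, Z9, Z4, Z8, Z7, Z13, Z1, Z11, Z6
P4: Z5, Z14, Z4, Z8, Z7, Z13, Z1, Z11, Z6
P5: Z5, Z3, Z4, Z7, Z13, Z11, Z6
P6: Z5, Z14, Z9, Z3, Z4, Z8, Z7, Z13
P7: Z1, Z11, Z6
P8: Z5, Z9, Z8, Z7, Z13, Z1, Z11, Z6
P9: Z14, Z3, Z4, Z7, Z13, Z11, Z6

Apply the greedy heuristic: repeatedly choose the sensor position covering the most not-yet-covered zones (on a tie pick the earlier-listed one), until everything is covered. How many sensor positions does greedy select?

2

Pick 1: P1 covers 10 new zones (Z5, Z9, Z3, Z4, Z8, Z7, Z13, Z1, Z11, Z6).
Pick 2: P2 covers 1 new zones (Z14).
Greedy uses 2 sensor positions.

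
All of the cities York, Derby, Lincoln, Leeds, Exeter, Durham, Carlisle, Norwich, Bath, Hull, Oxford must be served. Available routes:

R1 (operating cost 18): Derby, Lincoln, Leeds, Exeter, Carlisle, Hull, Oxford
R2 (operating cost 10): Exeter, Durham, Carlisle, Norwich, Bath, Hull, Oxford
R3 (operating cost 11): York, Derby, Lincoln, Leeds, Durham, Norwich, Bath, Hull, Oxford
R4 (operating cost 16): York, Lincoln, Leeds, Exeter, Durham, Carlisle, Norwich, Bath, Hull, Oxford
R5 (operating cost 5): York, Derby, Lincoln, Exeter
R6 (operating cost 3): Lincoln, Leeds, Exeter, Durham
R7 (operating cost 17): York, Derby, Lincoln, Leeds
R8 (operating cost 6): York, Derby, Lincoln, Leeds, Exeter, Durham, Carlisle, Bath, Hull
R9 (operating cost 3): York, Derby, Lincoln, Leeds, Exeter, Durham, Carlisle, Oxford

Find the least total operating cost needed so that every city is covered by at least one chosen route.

R2, R9 cover every city at operating cost 10 + 3 = 13.
Any cover uses at least 2 routes; among all covering selections none totals below 13.
Greedy by coverage-per-operating cost would pick R9, R8, R2 for 19 — worse than the optimum 13.

13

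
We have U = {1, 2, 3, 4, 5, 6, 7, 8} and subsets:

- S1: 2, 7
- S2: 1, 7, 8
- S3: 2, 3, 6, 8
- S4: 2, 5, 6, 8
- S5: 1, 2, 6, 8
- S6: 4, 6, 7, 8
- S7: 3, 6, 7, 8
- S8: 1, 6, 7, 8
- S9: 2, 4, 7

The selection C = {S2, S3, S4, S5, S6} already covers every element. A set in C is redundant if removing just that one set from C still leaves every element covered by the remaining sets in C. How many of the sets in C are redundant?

2

Drop S2: the rest still cover every element — redundant.
Drop S3: 3 uncovered — not redundant.
Drop S4: 5 uncovered — not redundant.
Drop S5: the rest still cover every element — redundant.
Drop S6: 4 uncovered — not redundant.
2 redundant: S2, S5.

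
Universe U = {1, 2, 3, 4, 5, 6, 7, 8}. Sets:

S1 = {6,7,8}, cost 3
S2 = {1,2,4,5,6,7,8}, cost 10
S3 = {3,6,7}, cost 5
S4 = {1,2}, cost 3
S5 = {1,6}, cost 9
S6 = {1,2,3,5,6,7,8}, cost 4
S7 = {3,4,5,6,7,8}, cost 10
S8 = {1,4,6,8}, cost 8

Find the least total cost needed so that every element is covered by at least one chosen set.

12

S6, S8 cover every element at cost 4 + 8 = 12.
Any cover uses at least 2 sets; among all covering selections none totals below 12.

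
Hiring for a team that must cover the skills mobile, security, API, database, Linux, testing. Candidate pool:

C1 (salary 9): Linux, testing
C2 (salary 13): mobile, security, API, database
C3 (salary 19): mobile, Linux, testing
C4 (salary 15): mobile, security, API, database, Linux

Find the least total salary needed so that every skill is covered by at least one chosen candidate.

C1, C2 cover every skill at salary 9 + 13 = 22.
Any cover uses at least 2 candidates; among all covering selections none totals below 22.
Greedy by coverage-per-salary would pick C4, C1 for 24 — worse than the optimum 22.

22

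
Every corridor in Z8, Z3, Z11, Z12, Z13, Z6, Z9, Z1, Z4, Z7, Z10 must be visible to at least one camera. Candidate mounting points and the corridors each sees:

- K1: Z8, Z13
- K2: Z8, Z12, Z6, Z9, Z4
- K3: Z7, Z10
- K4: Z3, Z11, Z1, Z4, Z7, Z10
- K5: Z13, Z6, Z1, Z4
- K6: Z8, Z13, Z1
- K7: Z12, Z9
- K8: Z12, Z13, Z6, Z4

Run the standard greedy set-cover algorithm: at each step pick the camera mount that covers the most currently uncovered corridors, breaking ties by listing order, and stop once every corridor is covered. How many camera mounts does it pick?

Pick 1: K4 covers 6 new corridors (Z3, Z11, Z1, Z4, Z7, Z10).
Pick 2: K2 covers 4 new corridors (Z8, Z12, Z6, Z9).
Pick 3: K1 covers 1 new corridors (Z13).
Greedy uses 3 camera mounts.

3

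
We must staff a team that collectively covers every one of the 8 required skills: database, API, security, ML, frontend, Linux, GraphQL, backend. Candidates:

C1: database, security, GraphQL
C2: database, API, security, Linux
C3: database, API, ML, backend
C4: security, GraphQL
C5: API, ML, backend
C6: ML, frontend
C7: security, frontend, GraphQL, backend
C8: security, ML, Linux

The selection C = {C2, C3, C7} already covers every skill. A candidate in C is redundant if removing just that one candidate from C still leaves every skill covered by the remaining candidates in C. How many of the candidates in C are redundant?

Drop C2: Linux uncovered — not redundant.
Drop C3: ML uncovered — not redundant.
Drop C7: frontend, GraphQL uncovered — not redundant.
None of the candidates in C is redundant.

0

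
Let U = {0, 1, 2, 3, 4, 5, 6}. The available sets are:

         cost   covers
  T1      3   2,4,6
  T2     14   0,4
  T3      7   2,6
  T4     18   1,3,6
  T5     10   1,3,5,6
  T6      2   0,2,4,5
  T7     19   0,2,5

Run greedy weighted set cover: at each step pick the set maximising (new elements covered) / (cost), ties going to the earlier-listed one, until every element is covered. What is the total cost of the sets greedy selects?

15

Pick 1: T6 adds 4 new (0, 2, 4, 5) at cost 2 (ratio 4/2).
Pick 2: T1 adds 1 new (6) at cost 3 (ratio 1/3).
Pick 3: T5 adds 2 new (1, 3) at cost 10 (ratio 2/10).
Greedy total cost: 2 + 3 + 10 = 15. (The true optimum is 12, so greedy overshoots here.)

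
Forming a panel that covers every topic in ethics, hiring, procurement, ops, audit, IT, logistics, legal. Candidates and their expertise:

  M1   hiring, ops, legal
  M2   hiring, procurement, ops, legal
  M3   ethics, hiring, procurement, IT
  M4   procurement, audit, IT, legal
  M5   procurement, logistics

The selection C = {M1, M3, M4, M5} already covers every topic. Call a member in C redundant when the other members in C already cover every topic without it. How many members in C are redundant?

Drop M1: ops uncovered — not redundant.
Drop M3: ethics uncovered — not redundant.
Drop M4: audit uncovered — not redundant.
Drop M5: logistics uncovered — not redundant.
None of the members in C is redundant.

0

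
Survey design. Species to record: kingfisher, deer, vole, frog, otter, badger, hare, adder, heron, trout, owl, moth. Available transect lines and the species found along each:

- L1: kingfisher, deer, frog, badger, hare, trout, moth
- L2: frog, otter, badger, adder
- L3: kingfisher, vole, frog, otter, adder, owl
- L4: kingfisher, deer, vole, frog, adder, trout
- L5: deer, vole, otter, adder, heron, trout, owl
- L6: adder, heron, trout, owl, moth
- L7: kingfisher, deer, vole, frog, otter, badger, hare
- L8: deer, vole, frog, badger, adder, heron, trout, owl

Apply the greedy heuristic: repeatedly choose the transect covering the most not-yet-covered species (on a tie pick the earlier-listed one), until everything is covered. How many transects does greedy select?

Pick 1: L8 covers 8 new species (deer, vole, frog, badger, adder, heron, trout, owl).
Pick 2: L1 covers 3 new species (kingfisher, hare, moth).
Pick 3: L2 covers 1 new species (otter).
Greedy uses 3 transects. (The true minimum is 2.)

3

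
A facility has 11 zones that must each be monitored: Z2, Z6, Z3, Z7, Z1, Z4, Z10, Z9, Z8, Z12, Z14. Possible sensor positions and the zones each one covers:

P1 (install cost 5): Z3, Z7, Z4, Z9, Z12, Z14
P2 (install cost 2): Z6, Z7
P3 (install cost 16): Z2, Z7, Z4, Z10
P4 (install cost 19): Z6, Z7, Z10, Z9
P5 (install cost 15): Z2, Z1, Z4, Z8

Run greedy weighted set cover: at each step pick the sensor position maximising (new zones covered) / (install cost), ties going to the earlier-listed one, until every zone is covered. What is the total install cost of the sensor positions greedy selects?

38

Pick 1: P1 adds 6 new (Z3, Z7, Z4, Z9, Z12, Z14) at install cost 5 (ratio 6/5).
Pick 2: P2 adds 1 new (Z6) at install cost 2 (ratio 1/2).
Pick 3: P5 adds 3 new (Z2, Z1, Z8) at install cost 15 (ratio 3/15).
Pick 4: P3 adds 1 new (Z10) at install cost 16 (ratio 1/16).
Greedy total install cost: 5 + 2 + 15 + 16 = 38.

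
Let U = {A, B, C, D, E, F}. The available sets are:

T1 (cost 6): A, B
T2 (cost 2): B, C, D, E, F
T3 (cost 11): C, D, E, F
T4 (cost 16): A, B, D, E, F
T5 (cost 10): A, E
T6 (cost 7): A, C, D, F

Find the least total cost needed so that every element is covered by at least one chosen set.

8

T1, T2 cover every element at cost 6 + 2 = 8.
Any cover uses at least 2 sets; among all covering selections none totals below 8.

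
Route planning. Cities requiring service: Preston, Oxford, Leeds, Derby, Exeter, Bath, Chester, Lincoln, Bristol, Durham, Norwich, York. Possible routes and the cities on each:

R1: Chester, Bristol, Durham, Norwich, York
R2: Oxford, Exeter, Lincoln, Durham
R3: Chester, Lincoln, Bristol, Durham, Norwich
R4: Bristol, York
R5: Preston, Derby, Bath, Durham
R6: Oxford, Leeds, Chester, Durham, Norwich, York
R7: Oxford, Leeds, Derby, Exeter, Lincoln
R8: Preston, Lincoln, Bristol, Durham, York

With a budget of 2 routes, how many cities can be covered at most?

Choosing R1, R7 covers {Oxford, Leeds, Derby, Exeter, Chester, Lincoln, Bristol, Durham, Norwich, York} — 10 cities.
No choice of 2 routes does better; here Preston, Bath are left uncovered.

10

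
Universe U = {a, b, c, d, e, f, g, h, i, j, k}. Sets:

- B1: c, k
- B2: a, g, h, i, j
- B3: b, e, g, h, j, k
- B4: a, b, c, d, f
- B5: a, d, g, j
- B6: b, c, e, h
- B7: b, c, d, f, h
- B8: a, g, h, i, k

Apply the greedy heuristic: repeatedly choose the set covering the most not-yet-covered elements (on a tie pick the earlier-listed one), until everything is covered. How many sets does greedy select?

3

Pick 1: B3 covers 6 new elements (b, e, g, h, j, k).
Pick 2: B4 covers 4 new elements (a, c, d, f).
Pick 3: B2 covers 1 new elements (i).
Greedy uses 3 sets.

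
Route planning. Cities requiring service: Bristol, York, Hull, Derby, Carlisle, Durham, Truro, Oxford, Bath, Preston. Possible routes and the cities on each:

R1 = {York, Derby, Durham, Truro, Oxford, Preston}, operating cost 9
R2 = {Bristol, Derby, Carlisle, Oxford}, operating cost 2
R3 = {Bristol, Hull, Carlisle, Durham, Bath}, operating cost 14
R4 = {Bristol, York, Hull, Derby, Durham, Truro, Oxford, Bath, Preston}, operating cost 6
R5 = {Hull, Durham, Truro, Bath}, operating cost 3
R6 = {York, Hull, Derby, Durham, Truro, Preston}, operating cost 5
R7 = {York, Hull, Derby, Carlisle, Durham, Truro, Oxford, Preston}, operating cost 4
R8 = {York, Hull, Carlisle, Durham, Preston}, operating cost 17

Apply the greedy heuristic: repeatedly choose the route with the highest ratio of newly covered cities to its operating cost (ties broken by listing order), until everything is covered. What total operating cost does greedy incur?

9

Pick 1: R2 adds 4 new (Bristol, Derby, Carlisle, Oxford) at operating cost 2 (ratio 4/2).
Pick 2: R5 adds 4 new (Hull, Durham, Truro, Bath) at operating cost 3 (ratio 4/3).
Pick 3: R7 adds 2 new (York, Preston) at operating cost 4 (ratio 2/4).
Greedy total operating cost: 2 + 3 + 4 = 9. (The true optimum is 8, so greedy overshoots here.)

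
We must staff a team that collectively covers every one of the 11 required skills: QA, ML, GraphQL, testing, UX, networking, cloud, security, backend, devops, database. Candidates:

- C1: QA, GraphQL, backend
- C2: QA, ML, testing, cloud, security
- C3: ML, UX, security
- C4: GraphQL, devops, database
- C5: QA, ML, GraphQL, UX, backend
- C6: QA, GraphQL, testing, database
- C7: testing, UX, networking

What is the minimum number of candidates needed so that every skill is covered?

C1, C2, C4, C7 together cover {QA, ML, GraphQL, testing, UX, networking, cloud, security, backend, devops, database} — every skill.
No 3 of the 7 candidates cover everything (all 35 triples fall short), so 4 is minimum.

4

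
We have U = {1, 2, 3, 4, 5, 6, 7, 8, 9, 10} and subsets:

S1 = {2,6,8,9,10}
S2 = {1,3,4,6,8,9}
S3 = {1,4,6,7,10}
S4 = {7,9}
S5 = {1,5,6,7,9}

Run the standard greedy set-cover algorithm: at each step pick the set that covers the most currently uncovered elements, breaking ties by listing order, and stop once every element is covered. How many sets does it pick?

3

Pick 1: S2 covers 6 new elements (1, 3, 4, 6, 8, 9).
Pick 2: S1 covers 2 new elements (2, 10).
Pick 3: S5 covers 2 new elements (5, 7).
Greedy uses 3 sets.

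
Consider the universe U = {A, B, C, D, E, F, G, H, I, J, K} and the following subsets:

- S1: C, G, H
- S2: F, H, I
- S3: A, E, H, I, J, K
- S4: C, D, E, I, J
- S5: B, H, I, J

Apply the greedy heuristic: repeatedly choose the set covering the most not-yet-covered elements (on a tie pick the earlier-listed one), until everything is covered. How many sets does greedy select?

Pick 1: S3 covers 6 new elements (A, E, H, I, J, K).
Pick 2: S1 covers 2 new elements (C, G).
Pick 3: S2 covers 1 new elements (F).
Pick 4: S4 covers 1 new elements (D).
Pick 5: S5 covers 1 new elements (B).
Greedy uses 5 sets.

5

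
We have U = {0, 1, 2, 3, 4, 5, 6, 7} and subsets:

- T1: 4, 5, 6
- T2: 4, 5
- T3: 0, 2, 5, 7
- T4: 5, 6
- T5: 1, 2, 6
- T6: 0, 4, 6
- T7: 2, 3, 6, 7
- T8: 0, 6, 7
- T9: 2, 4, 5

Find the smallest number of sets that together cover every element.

T1, T3, T5, T7 together cover {0, 1, 2, 3, 4, 5, 6, 7} — every element.
No 3 of the 9 sets cover everything (all 84 triples fall short), so 4 is minimum.

4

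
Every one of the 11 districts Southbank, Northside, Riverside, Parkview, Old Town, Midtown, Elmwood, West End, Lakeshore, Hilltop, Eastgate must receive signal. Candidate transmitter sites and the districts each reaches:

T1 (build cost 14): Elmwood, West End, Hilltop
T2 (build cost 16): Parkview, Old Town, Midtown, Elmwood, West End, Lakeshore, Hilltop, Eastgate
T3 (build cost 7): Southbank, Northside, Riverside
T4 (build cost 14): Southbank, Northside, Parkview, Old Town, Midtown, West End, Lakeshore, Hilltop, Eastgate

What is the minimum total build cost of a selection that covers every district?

T2, T3 cover every district at build cost 16 + 7 = 23.
Any cover uses at least 2 transmitter sites; among all covering selections none totals below 23.
Greedy by coverage-per-build cost would pick T4, T3, T1 for 35 — worse than the optimum 23.

23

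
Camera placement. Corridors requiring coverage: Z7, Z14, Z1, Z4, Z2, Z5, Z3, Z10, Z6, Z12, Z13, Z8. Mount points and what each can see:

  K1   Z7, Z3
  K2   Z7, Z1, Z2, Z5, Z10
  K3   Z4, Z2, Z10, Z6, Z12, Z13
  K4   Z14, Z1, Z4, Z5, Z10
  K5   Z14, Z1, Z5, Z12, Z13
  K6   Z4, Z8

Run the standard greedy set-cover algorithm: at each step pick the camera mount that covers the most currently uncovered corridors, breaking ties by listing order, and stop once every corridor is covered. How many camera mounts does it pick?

Pick 1: K3 covers 6 new corridors (Z4, Z2, Z10, Z6, Z12, Z13).
Pick 2: K2 covers 3 new corridors (Z7, Z1, Z5).
Pick 3: K1 covers 1 new corridors (Z3).
Pick 4: K4 covers 1 new corridors (Z14).
Pick 5: K6 covers 1 new corridors (Z8).
Greedy uses 5 camera mounts. (The true minimum is 4.)

5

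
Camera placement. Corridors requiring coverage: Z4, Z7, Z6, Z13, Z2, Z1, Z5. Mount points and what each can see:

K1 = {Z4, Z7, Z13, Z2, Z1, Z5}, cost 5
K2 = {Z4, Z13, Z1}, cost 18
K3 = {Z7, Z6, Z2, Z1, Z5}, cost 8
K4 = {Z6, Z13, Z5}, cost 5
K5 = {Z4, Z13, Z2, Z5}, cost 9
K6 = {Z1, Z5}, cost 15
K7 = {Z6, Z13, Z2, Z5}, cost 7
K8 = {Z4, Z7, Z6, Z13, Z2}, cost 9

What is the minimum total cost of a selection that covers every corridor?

K1, K4 cover every corridor at cost 5 + 5 = 10.
Any cover uses at least 2 camera mounts; among all covering selections none totals below 10.

10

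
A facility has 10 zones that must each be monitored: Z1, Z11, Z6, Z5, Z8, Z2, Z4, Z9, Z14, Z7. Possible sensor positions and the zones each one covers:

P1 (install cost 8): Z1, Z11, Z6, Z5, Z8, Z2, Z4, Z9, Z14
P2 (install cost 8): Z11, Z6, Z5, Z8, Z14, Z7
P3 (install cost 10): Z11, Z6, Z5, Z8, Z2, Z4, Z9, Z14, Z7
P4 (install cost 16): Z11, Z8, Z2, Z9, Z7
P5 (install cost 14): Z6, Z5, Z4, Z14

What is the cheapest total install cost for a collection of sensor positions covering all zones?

P1, P2 cover every zone at install cost 8 + 8 = 16.
Any cover uses at least 2 sensor positions; among all covering selections none totals below 16.

16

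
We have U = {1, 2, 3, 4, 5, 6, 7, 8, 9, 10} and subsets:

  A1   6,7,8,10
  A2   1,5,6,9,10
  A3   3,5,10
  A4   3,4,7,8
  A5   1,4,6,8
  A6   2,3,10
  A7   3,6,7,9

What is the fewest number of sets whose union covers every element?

A2, A4, A6 together cover {1, 2, 3, 4, 5, 6, 7, 8, 9, 10} — every element.
No 2 of the 7 sets cover everything (all 21 pairs fall short), so 3 is minimum.

3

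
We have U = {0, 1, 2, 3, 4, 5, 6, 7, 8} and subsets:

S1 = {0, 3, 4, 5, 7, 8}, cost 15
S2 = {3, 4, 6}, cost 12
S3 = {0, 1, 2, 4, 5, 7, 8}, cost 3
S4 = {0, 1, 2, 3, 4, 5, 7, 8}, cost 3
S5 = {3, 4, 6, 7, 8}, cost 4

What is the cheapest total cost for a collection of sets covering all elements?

S3, S5 cover every element at cost 3 + 4 = 7.
Any cover uses at least 2 sets; among all covering selections none totals below 7.

7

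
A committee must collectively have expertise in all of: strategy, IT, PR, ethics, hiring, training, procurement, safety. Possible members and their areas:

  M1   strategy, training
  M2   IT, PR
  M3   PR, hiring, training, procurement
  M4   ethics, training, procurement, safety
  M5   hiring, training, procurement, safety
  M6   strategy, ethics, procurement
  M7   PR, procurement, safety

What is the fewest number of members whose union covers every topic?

3

M2, M5, M6 together cover {strategy, IT, PR, ethics, hiring, training, procurement, safety} — every topic.
No 2 of the 7 members cover everything (all 21 pairs fall short), so 3 is minimum.
Greedy (largest uncovered first) would take M3, M4, M1, M2 — 4 members — but 3 suffice.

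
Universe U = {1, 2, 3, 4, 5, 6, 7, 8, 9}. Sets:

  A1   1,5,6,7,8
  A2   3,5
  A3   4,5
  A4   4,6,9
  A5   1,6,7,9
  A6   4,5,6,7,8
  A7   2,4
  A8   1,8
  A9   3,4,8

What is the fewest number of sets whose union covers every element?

4

A1, A2, A4, A7 together cover {1, 2, 3, 4, 5, 6, 7, 8, 9} — every element.
No 3 of the 9 sets cover everything (all 84 triples fall short), so 4 is minimum.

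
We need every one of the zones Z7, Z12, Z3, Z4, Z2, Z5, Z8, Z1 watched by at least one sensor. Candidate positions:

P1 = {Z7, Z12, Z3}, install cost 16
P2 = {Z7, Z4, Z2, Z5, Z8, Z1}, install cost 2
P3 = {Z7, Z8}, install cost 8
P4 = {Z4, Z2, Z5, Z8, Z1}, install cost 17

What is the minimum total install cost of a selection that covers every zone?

18

P1, P2 cover every zone at install cost 16 + 2 = 18.
Any cover uses at least 2 sensor positions; among all covering selections none totals below 18.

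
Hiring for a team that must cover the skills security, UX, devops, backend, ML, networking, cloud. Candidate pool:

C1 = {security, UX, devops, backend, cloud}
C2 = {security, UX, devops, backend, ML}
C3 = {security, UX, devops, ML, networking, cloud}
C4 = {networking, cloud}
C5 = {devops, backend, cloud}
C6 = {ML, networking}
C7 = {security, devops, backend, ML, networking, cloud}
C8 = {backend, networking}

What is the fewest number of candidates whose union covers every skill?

C1, C3 together cover {security, UX, devops, backend, ML, networking, cloud} — every skill.
No single candidate contains all 7 skills, so 2 is optimal.

2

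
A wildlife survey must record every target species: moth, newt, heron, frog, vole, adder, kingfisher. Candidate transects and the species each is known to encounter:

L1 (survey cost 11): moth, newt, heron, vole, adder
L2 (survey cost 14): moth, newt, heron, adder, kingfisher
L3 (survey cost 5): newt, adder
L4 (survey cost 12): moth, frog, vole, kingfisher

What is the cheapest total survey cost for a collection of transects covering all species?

23

L1, L4 cover every species at survey cost 11 + 12 = 23.
Any cover uses at least 2 transects; among all covering selections none totals below 23.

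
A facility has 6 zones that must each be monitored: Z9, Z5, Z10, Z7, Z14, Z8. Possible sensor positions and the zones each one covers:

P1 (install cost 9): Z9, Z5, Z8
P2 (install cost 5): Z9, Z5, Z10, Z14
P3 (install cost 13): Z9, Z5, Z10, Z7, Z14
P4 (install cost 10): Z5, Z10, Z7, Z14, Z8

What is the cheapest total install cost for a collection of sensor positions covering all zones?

P2, P4 cover every zone at install cost 5 + 10 = 15.
Any cover uses at least 2 sensor positions; among all covering selections none totals below 15.

15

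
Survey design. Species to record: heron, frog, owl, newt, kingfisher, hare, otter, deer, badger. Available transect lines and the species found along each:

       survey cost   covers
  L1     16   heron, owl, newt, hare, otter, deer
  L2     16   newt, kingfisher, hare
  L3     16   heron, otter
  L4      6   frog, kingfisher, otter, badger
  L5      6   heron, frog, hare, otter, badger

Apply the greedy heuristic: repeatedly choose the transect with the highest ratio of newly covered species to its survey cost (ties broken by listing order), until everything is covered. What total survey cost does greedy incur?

28

Pick 1: L5 adds 5 new (heron, frog, hare, otter, badger) at survey cost 6 (ratio 5/6).
Pick 2: L1 adds 3 new (owl, newt, deer) at survey cost 16 (ratio 3/16).
Pick 3: L4 adds 1 new (kingfisher) at survey cost 6 (ratio 1/6).
Greedy total survey cost: 6 + 16 + 6 = 28. (The true optimum is 22, so greedy overshoots here.)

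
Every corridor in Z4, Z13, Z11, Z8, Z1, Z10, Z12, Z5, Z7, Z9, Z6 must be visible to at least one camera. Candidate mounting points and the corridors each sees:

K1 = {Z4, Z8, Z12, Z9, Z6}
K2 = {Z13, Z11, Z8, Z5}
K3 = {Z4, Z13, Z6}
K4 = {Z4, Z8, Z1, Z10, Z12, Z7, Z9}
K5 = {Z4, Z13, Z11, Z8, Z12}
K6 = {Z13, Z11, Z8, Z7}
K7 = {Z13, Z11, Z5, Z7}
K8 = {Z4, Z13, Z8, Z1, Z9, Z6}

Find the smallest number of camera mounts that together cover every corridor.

3

K1, K2, K4 together cover {Z4, Z13, Z11, Z8, Z1, Z10, Z12, Z5, Z7, Z9, Z6} — every corridor.
No 2 of the 8 camera mounts cover everything (all 28 pairs fall short), so 3 is minimum.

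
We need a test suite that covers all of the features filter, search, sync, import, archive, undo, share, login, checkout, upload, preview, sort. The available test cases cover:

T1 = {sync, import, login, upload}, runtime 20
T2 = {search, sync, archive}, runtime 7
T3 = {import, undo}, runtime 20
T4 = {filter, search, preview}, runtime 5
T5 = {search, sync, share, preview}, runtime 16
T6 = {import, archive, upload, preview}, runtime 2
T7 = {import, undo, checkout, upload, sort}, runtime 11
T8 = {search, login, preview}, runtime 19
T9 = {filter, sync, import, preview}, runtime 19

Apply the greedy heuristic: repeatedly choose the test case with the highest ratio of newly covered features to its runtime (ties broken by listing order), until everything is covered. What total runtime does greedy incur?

Pick 1: T6 adds 4 new (import, archive, upload, preview) at runtime 2 (ratio 4/2).
Pick 2: T4 adds 2 new (filter, search) at runtime 5 (ratio 2/5).
Pick 3: T7 adds 3 new (undo, checkout, sort) at runtime 11 (ratio 3/11).
Pick 4: T2 adds 1 new (sync) at runtime 7 (ratio 1/7).
Pick 5: T5 adds 1 new (share) at runtime 16 (ratio 1/16).
Pick 6: T8 adds 1 new (login) at runtime 19 (ratio 1/19).
Greedy total runtime: 2 + 5 + 11 + 7 + 16 + 19 = 60. (The true optimum is 53, so greedy overshoots here.)

60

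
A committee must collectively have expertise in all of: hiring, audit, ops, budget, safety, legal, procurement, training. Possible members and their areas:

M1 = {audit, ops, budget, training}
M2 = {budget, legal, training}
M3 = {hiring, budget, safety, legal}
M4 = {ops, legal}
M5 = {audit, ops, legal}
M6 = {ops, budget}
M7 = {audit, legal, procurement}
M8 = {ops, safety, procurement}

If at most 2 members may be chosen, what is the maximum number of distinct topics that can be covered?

Choosing M1, M3 covers {hiring, audit, ops, budget, safety, legal, training} — 7 topics.
No choice of 2 members does better; here procurement is left uncovered.

7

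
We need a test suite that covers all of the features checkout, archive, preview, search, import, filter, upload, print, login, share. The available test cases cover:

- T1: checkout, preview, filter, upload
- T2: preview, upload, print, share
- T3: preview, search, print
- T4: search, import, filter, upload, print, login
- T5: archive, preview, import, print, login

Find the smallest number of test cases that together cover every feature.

4

T1, T2, T3, T5 together cover {checkout, archive, preview, search, import, filter, upload, print, login, share} — every feature.
No 3 of the 5 test cases cover everything (all 10 triples fall short), so 4 is minimum.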